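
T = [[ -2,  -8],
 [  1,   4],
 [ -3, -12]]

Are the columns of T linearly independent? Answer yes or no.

Row reduce T to echelon form.
R2 ← R2 + (1/2)·R1: [0, 0]
R3 ← R3 − (3/2)·R1: [0, 0]
1 pivot among 2 columns.
Only 1 < 2 pivot columns, so the columns are linearly dependent.

no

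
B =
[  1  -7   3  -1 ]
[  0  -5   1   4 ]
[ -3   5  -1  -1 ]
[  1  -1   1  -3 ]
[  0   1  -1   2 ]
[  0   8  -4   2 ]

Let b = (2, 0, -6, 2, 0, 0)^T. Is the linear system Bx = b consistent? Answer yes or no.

Row reduce the augmented matrix [B | b].
R3 ← R3 + (3)·R1: [0, -16, 8, -4, 0]
R4 ← R4 − R1: [0, 6, -2, -2, 0]
R3 ← R3 − (16/5)·R2: [0, 0, 24/5, -84/5, 0]
R4 ← R4 + (6/5)·R2: [0, 0, -4/5, 14/5, 0]
R5 ← R5 + (1/5)·R2: [0, 0, -4/5, 14/5, 0]
R6 ← R6 + (8/5)·R2: [0, 0, -12/5, 42/5, 0]
R4 ← R4 + (1/6)·R3: [0, 0, 0, 0, 0]
R5 ← R5 + (1/6)·R3: [0, 0, 0, 0, 0]
R6 ← R6 + (1/2)·R3: [0, 0, 0, 0, 0]
The echelon form has 3 nonzero rows, and every pivot lies in the first 4 columns, so rank(B) = rank([B|b]) = 3.
The system is consistent.

yes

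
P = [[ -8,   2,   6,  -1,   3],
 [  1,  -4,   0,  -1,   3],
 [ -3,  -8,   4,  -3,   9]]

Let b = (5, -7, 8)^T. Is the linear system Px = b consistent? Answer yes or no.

no

Row reduce the augmented matrix [P | b].
R2 ← R2 + (1/8)·R1: [0, -15/4, 3/4, -9/8, 27/8, -51/8]
R3 ← R3 − (3/8)·R1: [0, -35/4, 7/4, -21/8, 63/8, 49/8]
R3 ← R3 − (7/3)·R2: [0, 0, 0, 0, 0, 21]
The echelon form has 3 nonzero rows; the last pivot sits in the augmented column, so rank(P) = 2 but rank([P|b]) = 3.
Since the ranks differ, the system is inconsistent.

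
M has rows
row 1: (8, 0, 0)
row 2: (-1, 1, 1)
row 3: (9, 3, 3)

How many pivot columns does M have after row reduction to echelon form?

2

Row reduce to echelon form.
R2 ← R2 + (1/8)·R1: [0, 1, 1]
R3 ← R3 − (9/8)·R1: [0, 3, 3]
R3 ← R3 − (3)·R2: [0, 0, 0]
Echelon form has 2 nonzero rows, so rank(M) = 2.
Each nonzero row contributes one pivot column: 2 pivot columns.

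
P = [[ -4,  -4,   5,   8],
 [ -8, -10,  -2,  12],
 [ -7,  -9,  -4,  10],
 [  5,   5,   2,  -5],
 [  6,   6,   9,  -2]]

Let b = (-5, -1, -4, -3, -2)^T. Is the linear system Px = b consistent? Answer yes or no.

no

Row reduce the augmented matrix [P | b].
R2 ← R2 − (2)·R1: [0, -2, -12, -4, 9]
R3 ← R3 − (7/4)·R1: [0, -2, -51/4, -4, 19/4]
R4 ← R4 + (5/4)·R1: [0, 0, 33/4, 5, -37/4]
R5 ← R5 + (3/2)·R1: [0, 0, 33/2, 10, -19/2]
R3 ← R3 − R2: [0, 0, -3/4, 0, -17/4]
R4 ← R4 + (11)·R3: [0, 0, 0, 5, -56]
R5 ← R5 + (22)·R3: [0, 0, 0, 10, -103]
R5 ← R5 − (2)·R4: [0, 0, 0, 0, 9]
The echelon form has 5 nonzero rows; the last pivot sits in the augmented column, so rank(P) = 4 but rank([P|b]) = 5.
Since the ranks differ, the system is inconsistent.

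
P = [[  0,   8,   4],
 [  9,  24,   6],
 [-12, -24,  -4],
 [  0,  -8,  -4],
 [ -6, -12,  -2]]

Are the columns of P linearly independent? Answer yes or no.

no

Row reduce P to echelon form.
Swap R1 ↔ R2
R3 ← R3 + (4/3)·R1: [0, 8, 4]
R5 ← R5 + (2/3)·R1: [0, 4, 2]
R3 ← R3 − R2: [0, 0, 0]
R4 ← R4 + R2: [0, 0, 0]
R5 ← R5 − (1/2)·R2: [0, 0, 0]
2 pivots among 3 columns.
Only 2 < 3 pivot columns, so the columns are linearly dependent.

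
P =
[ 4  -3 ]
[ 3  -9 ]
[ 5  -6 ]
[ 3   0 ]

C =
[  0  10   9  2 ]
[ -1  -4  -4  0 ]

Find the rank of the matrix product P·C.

First compute PC:
[[  3,  52,  48,   8],
 [  9,  66,  63,   6],
 [  6,  74,  69,  10],
 [  0,  30,  27,   6]]
Now row reduce the product.
R2 ← R2 − (3)·R1: [0, -90, -81, -18]
R3 ← R3 − (2)·R1: [0, -30, -27, -6]
R3 ← R3 − (1/3)·R2: [0, 0, 0, 0]
R4 ← R4 + (1/3)·R2: [0, 0, 0, 0]
2 nonzero rows, so rank(PC) = 2.

2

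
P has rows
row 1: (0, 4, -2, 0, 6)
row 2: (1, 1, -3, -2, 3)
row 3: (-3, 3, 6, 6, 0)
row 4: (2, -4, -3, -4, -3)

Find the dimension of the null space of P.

Row reduce to echelon form.
Swap R1 ↔ R2
R3 ← R3 + (3)·R1: [0, 6, -3, 0, 9]
R4 ← R4 − (2)·R1: [0, -6, 3, 0, -9]
R3 ← R3 − (3/2)·R2: [0, 0, 0, 0, 0]
R4 ← R4 + (3/2)·R2: [0, 0, 0, 0, 0]
2 nonzero rows, so rank(P) = 2.
P has 5 columns; by rank–nullity, nullity = 5 − 2 = 3.

3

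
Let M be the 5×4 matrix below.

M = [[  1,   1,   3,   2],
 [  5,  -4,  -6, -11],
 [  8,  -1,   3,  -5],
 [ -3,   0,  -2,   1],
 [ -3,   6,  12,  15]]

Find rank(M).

2

Row reduce to echelon form.
R2 ← R2 − (5)·R1: [0, -9, -21, -21]
R3 ← R3 − (8)·R1: [0, -9, -21, -21]
R4 ← R4 + (3)·R1: [0, 3, 7, 7]
R5 ← R5 + (3)·R1: [0, 9, 21, 21]
R3 ← R3 − R2: [0, 0, 0, 0]
R4 ← R4 + (1/3)·R2: [0, 0, 0, 0]
R5 ← R5 + R2: [0, 0, 0, 0]
Echelon form has 2 nonzero rows, so rank(M) = 2.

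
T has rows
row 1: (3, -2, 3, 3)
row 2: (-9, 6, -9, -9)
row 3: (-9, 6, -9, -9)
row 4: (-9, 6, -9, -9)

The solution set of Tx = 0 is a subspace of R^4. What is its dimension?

3

Row reduce to echelon form.
R2 ← R2 + (3)·R1: [0, 0, 0, 0]
R3 ← R3 + (3)·R1: [0, 0, 0, 0]
R4 ← R4 + (3)·R1: [0, 0, 0, 0]
1 nonzero row, so rank(T) = 1.
T has 4 columns; by rank–nullity, nullity = 4 − 1 = 3.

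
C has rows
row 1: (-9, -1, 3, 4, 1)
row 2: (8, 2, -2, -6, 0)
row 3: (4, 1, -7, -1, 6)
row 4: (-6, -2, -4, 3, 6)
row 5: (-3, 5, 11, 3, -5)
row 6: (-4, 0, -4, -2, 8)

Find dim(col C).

Row reduce to echelon form.
R2 ← R2 + (8/9)·R1: [0, 10/9, 2/3, -22/9, 8/9]
R3 ← R3 + (4/9)·R1: [0, 5/9, -17/3, 7/9, 58/9]
R4 ← R4 − (2/3)·R1: [0, -4/3, -6, 1/3, 16/3]
R5 ← R5 − (1/3)·R1: [0, 16/3, 10, 5/3, -16/3]
R6 ← R6 − (4/9)·R1: [0, 4/9, -16/3, -34/9, 68/9]
R3 ← R3 − (1/2)·R2: [0, 0, -6, 2, 6]
R4 ← R4 + (6/5)·R2: [0, 0, -26/5, -13/5, 32/5]
R5 ← R5 − (24/5)·R2: [0, 0, 34/5, 67/5, -48/5]
R6 ← R6 − (2/5)·R2: [0, 0, -28/5, -14/5, 36/5]
R4 ← R4 − (13/15)·R3: [0, 0, 0, -13/3, 6/5]
R5 ← R5 + (17/15)·R3: [0, 0, 0, 47/3, -14/5]
R6 ← R6 − (14/15)·R3: [0, 0, 0, -14/3, 8/5]
R5 ← R5 + (47/13)·R4: [0, 0, 0, 0, 20/13]
R6 ← R6 − (14/13)·R4: [0, 0, 0, 0, 4/13]
R6 ← R6 − (1/5)·R5: [0, 0, 0, 0, 0]
Echelon form has 5 nonzero rows, so rank(C) = 5.
The column space has dimension equal to the rank: 5.

5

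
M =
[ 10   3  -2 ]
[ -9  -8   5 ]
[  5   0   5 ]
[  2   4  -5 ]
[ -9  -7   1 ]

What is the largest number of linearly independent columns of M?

Row reduce to echelon form.
R2 ← R2 + (9/10)·R1: [0, -53/10, 16/5]
R3 ← R3 − (1/2)·R1: [0, -3/2, 6]
R4 ← R4 − (1/5)·R1: [0, 17/5, -23/5]
R5 ← R5 + (9/10)·R1: [0, -43/10, -4/5]
R3 ← R3 − (15/53)·R2: [0, 0, 270/53]
R4 ← R4 + (34/53)·R2: [0, 0, -135/53]
R5 ← R5 − (43/53)·R2: [0, 0, -180/53]
R4 ← R4 + (1/2)·R3: [0, 0, 0]
R5 ← R5 + (2/3)·R3: [0, 0, 0]
Echelon form has 3 nonzero rows, so rank(M) = 3.
The rank gives the maximum number of linearly independent columns: 3.

3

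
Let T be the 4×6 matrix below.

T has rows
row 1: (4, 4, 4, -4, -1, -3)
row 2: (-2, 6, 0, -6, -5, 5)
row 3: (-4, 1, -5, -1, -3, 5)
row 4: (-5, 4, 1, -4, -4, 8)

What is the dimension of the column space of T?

Row reduce to echelon form.
R2 ← R2 + (1/2)·R1: [0, 8, 2, -8, -11/2, 7/2]
R3 ← R3 + R1: [0, 5, -1, -5, -4, 2]
R4 ← R4 + (5/4)·R1: [0, 9, 6, -9, -21/4, 17/4]
R3 ← R3 − (5/8)·R2: [0, 0, -9/4, 0, -9/16, -3/16]
R4 ← R4 − (9/8)·R2: [0, 0, 15/4, 0, 15/16, 5/16]
R4 ← R4 + (5/3)·R3: [0, 0, 0, 0, 0, 0]
Echelon form has 3 nonzero rows, so rank(T) = 3.
The column space has dimension equal to the rank: 3.

3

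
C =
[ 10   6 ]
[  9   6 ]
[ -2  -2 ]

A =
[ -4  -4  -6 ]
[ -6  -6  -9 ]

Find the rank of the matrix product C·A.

1

First compute CA:
[[-76, -76, -114],
 [-72, -72, -108],
 [ 20,  20,  30]]
Now row reduce the product.
R2 ← R2 − (18/19)·R1: [0, 0, 0]
R3 ← R3 + (5/19)·R1: [0, 0, 0]
1 nonzero row, so rank(CA) = 1.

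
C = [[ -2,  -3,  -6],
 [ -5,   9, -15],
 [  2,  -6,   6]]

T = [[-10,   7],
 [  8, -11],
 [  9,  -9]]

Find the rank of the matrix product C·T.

2

First compute CT:
[[-58,  73],
 [-13,   1],
 [-14,  26]]
Now row reduce the product.
R2 ← R2 − (13/58)·R1: [0, -891/58]
R3 ← R3 − (7/29)·R1: [0, 243/29]
R3 ← R3 + (6/11)·R2: [0, 0]
2 nonzero rows, so rank(CT) = 2.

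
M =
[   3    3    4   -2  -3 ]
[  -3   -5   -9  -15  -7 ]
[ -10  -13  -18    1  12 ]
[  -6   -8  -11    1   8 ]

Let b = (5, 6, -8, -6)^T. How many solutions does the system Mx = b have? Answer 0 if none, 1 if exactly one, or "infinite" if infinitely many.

0

Row reduce the augmented matrix [M | b].
R2 ← R2 + R1: [0, -2, -5, -17, -10, 11]
R3 ← R3 + (10/3)·R1: [0, -3, -14/3, -17/3, 2, 26/3]
R4 ← R4 + (2)·R1: [0, -2, -3, -3, 2, 4]
R3 ← R3 − (3/2)·R2: [0, 0, 17/6, 119/6, 17, -47/6]
R4 ← R4 − R2: [0, 0, 2, 14, 12, -7]
R4 ← R4 − (12/17)·R3: [0, 0, 0, 0, 0, -25/17]
The echelon form has 4 nonzero rows; the last pivot sits in the augmented column, so rank(M) = 3 but rank([M|b]) = 4.
Since the ranks differ, the system is inconsistent.
It has no solutions.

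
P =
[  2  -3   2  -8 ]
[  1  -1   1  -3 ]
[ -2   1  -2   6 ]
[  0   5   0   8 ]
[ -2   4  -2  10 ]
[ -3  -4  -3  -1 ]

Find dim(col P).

Row reduce to echelon form.
R2 ← R2 − (1/2)·R1: [0, 1/2, 0, 1]
R3 ← R3 + R1: [0, -2, 0, -2]
R5 ← R5 + R1: [0, 1, 0, 2]
R6 ← R6 + (3/2)·R1: [0, -17/2, 0, -13]
R3 ← R3 + (4)·R2: [0, 0, 0, 2]
R4 ← R4 − (10)·R2: [0, 0, 0, -2]
R5 ← R5 − (2)·R2: [0, 0, 0, 0]
R6 ← R6 + (17)·R2: [0, 0, 0, 4]
R4 ← R4 + R3: [0, 0, 0, 0]
R6 ← R6 − (2)·R3: [0, 0, 0, 0]
Echelon form has 3 nonzero rows, so rank(P) = 3.
The column space has dimension equal to the rank: 3.

3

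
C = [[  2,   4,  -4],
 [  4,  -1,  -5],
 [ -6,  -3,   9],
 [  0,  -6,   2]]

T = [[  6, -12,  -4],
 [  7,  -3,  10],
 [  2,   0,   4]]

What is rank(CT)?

First compute CT:
[[ 32, -36,  16],
 [  7, -45, -46],
 [-39,  81,  30],
 [-38,  18, -52]]
Now row reduce the product.
R2 ← R2 − (7/32)·R1: [0, -297/8, -99/2]
R3 ← R3 + (39/32)·R1: [0, 297/8, 99/2]
R4 ← R4 + (19/16)·R1: [0, -99/4, -33]
R3 ← R3 + R2: [0, 0, 0]
R4 ← R4 − (2/3)·R2: [0, 0, 0]
2 nonzero rows, so rank(CT) = 2.

2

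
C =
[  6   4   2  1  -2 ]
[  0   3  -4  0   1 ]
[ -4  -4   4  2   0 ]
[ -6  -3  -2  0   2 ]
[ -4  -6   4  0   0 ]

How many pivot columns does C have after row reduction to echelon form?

3

Row reduce to echelon form.
R3 ← R3 + (2/3)·R1: [0, -4/3, 16/3, 8/3, -4/3]
R4 ← R4 + R1: [0, 1, 0, 1, 0]
R5 ← R5 + (2/3)·R1: [0, -10/3, 16/3, 2/3, -4/3]
R3 ← R3 + (4/9)·R2: [0, 0, 32/9, 8/3, -8/9]
R4 ← R4 − (1/3)·R2: [0, 0, 4/3, 1, -1/3]
R5 ← R5 + (10/9)·R2: [0, 0, 8/9, 2/3, -2/9]
R4 ← R4 − (3/8)·R3: [0, 0, 0, 0, 0]
R5 ← R5 − (1/4)·R3: [0, 0, 0, 0, 0]
Echelon form has 3 nonzero rows, so rank(C) = 3.
Each nonzero row contributes one pivot column: 3 pivot columns.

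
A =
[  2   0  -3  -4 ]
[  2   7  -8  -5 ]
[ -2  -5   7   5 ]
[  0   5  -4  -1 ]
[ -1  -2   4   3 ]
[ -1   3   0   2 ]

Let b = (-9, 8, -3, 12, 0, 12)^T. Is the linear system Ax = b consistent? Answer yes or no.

Row reduce the augmented matrix [A | b].
R2 ← R2 − R1: [0, 7, -5, -1, 17]
R3 ← R3 + R1: [0, -5, 4, 1, -12]
R5 ← R5 + (1/2)·R1: [0, -2, 5/2, 1, -9/2]
R6 ← R6 + (1/2)·R1: [0, 3, -3/2, 0, 15/2]
R3 ← R3 + (5/7)·R2: [0, 0, 3/7, 2/7, 1/7]
R4 ← R4 − (5/7)·R2: [0, 0, -3/7, -2/7, -1/7]
R5 ← R5 + (2/7)·R2: [0, 0, 15/14, 5/7, 5/14]
R6 ← R6 − (3/7)·R2: [0, 0, 9/14, 3/7, 3/14]
R4 ← R4 + R3: [0, 0, 0, 0, 0]
R5 ← R5 − (5/2)·R3: [0, 0, 0, 0, 0]
R6 ← R6 − (3/2)·R3: [0, 0, 0, 0, 0]
The echelon form has 3 nonzero rows, and every pivot lies in the first 4 columns, so rank(A) = rank([A|b]) = 3.
The system is consistent.

yes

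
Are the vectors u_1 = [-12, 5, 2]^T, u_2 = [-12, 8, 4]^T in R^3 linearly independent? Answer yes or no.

yes

Form the matrix with these vectors as rows and row reduce.
R2 ← R2 − R1: [0, 3, 2]
2 nonzero rows, so the 2 vectors span a space of dimension 2.
Since 2 = 2, the vectors are linearly independent.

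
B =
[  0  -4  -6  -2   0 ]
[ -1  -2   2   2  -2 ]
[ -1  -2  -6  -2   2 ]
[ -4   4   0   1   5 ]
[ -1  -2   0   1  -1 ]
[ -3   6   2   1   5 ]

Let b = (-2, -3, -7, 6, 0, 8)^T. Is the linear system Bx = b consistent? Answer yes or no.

no

Row reduce the augmented matrix [B | b].
Swap R1 ↔ R2
R3 ← R3 − R1: [0, 0, -8, -4, 4, -4]
R4 ← R4 − (4)·R1: [0, 12, -8, -7, 13, 18]
R5 ← R5 − R1: [0, 0, -2, -1, 1, 3]
R6 ← R6 − (3)·R1: [0, 12, -4, -5, 11, 17]
R4 ← R4 + (3)·R2: [0, 0, -26, -13, 13, 12]
R6 ← R6 + (3)·R2: [0, 0, -22, -11, 11, 11]
R4 ← R4 − (13/4)·R3: [0, 0, 0, 0, 0, 25]
R5 ← R5 − (1/4)·R3: [0, 0, 0, 0, 0, 4]
R6 ← R6 − (11/4)·R3: [0, 0, 0, 0, 0, 22]
R5 ← R5 − (4/25)·R4: [0, 0, 0, 0, 0, 0]
R6 ← R6 − (22/25)·R4: [0, 0, 0, 0, 0, 0]
The echelon form has 4 nonzero rows; the last pivot sits in the augmented column, so rank(B) = 3 but rank([B|b]) = 4.
Since the ranks differ, the system is inconsistent.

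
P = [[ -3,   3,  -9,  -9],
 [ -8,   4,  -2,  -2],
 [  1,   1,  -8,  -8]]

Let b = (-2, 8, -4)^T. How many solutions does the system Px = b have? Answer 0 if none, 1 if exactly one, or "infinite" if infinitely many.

0

Row reduce the augmented matrix [P | b].
R2 ← R2 − (8/3)·R1: [0, -4, 22, 22, 40/3]
R3 ← R3 + (1/3)·R1: [0, 2, -11, -11, -14/3]
R3 ← R3 + (1/2)·R2: [0, 0, 0, 0, 2]
The echelon form has 3 nonzero rows; the last pivot sits in the augmented column, so rank(P) = 2 but rank([P|b]) = 3.
Since the ranks differ, the system is inconsistent.
It has no solutions.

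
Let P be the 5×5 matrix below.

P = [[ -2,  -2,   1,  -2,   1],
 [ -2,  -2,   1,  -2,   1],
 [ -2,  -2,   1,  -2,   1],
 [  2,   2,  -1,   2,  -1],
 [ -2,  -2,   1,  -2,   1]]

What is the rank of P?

1

Row reduce to echelon form.
R2 ← R2 − R1: [0, 0, 0, 0, 0]
R3 ← R3 − R1: [0, 0, 0, 0, 0]
R4 ← R4 + R1: [0, 0, 0, 0, 0]
R5 ← R5 − R1: [0, 0, 0, 0, 0]
Echelon form has 1 nonzero row, so rank(P) = 1.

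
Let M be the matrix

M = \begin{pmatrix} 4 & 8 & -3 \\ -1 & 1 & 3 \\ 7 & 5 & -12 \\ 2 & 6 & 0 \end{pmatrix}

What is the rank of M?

2

Row reduce to echelon form.
R2 ← R2 + (1/4)·R1: [0, 3, 9/4]
R3 ← R3 − (7/4)·R1: [0, -9, -27/4]
R4 ← R4 − (1/2)·R1: [0, 2, 3/2]
R3 ← R3 + (3)·R2: [0, 0, 0]
R4 ← R4 − (2/3)·R2: [0, 0, 0]
Echelon form has 2 nonzero rows, so rank(M) = 2.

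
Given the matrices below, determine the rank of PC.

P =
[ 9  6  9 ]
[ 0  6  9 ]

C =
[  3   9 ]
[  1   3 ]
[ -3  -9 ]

1

First compute PC:
[[  6,  18],
 [-21, -63]]
Now row reduce the product.
R2 ← R2 + (7/2)·R1: [0, 0]
1 nonzero row, so rank(PC) = 1.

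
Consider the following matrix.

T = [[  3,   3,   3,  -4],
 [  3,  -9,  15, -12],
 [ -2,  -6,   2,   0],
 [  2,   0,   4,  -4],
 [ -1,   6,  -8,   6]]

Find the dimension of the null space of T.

Row reduce to echelon form.
R2 ← R2 − R1: [0, -12, 12, -8]
R3 ← R3 + (2/3)·R1: [0, -4, 4, -8/3]
R4 ← R4 − (2/3)·R1: [0, -2, 2, -4/3]
R5 ← R5 + (1/3)·R1: [0, 7, -7, 14/3]
R3 ← R3 − (1/3)·R2: [0, 0, 0, 0]
R4 ← R4 − (1/6)·R2: [0, 0, 0, 0]
R5 ← R5 + (7/12)·R2: [0, 0, 0, 0]
2 nonzero rows, so rank(T) = 2.
T has 4 columns; by rank–nullity, nullity = 4 − 2 = 2.

2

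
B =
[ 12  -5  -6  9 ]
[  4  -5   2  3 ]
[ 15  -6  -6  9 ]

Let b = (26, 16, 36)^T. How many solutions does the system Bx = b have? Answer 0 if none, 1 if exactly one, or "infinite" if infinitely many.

infinite

Row reduce the augmented matrix [B | b].
R2 ← R2 − (1/3)·R1: [0, -10/3, 4, 0, 22/3]
R3 ← R3 − (5/4)·R1: [0, 1/4, 3/2, -9/4, 7/2]
R3 ← R3 + (3/40)·R2: [0, 0, 9/5, -9/4, 81/20]
The echelon form has 3 nonzero rows, and every pivot lies in the first 4 columns, so rank(B) = rank([B|b]) = 3.
The system is consistent.
rank = 3 < 4 unknowns, so there are infinitely many solutions.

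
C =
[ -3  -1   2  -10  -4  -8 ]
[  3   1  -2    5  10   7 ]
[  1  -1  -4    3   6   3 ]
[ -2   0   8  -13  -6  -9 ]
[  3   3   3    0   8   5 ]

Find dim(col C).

Row reduce to echelon form.
R2 ← R2 + R1: [0, 0, 0, -5, 6, -1]
R3 ← R3 + (1/3)·R1: [0, -4/3, -10/3, -1/3, 14/3, 1/3]
R4 ← R4 − (2/3)·R1: [0, 2/3, 20/3, -19/3, -10/3, -11/3]
R5 ← R5 + R1: [0, 2, 5, -10, 4, -3]
Swap R2 ↔ R3
R4 ← R4 + (1/2)·R2: [0, 0, 5, -13/2, -1, -7/2]
R5 ← R5 + (3/2)·R2: [0, 0, 0, -21/2, 11, -5/2]
Swap R3 ↔ R4
R5 ← R5 − (21/10)·R4: [0, 0, 0, 0, -8/5, -2/5]
Echelon form has 5 nonzero rows, so rank(C) = 5.
The column space has dimension equal to the rank: 5.

5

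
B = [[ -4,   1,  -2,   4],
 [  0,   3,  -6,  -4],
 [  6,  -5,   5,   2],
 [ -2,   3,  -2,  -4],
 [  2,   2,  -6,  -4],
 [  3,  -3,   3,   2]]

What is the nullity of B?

1

Row reduce to echelon form.
R3 ← R3 + (3/2)·R1: [0, -7/2, 2, 8]
R4 ← R4 − (1/2)·R1: [0, 5/2, -1, -6]
R5 ← R5 + (1/2)·R1: [0, 5/2, -7, -2]
R6 ← R6 + (3/4)·R1: [0, -9/4, 3/2, 5]
R3 ← R3 + (7/6)·R2: [0, 0, -5, 10/3]
R4 ← R4 − (5/6)·R2: [0, 0, 4, -8/3]
R5 ← R5 − (5/6)·R2: [0, 0, -2, 4/3]
R6 ← R6 + (3/4)·R2: [0, 0, -3, 2]
R4 ← R4 + (4/5)·R3: [0, 0, 0, 0]
R5 ← R5 − (2/5)·R3: [0, 0, 0, 0]
R6 ← R6 − (3/5)·R3: [0, 0, 0, 0]
3 nonzero rows, so rank(B) = 3.
B has 4 columns; by rank–nullity, nullity = 4 − 3 = 1.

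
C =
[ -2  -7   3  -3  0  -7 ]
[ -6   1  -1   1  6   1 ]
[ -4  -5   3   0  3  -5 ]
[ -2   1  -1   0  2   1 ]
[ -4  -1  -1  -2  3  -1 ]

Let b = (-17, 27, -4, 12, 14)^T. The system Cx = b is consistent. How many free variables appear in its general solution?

3

Row reduce the augmented matrix [C | b].
R2 ← R2 − (3)·R1: [0, 22, -10, 10, 6, 22, 78]
R3 ← R3 − (2)·R1: [0, 9, -3, 6, 3, 9, 30]
R4 ← R4 − R1: [0, 8, -4, 3, 2, 8, 29]
R5 ← R5 − (2)·R1: [0, 13, -7, 4, 3, 13, 48]
R3 ← R3 − (9/22)·R2: [0, 0, 12/11, 21/11, 6/11, 0, -21/11]
R4 ← R4 − (4/11)·R2: [0, 0, -4/11, -7/11, -2/11, 0, 7/11]
R5 ← R5 − (13/22)·R2: [0, 0, -12/11, -21/11, -6/11, 0, 21/11]
R4 ← R4 + (1/3)·R3: [0, 0, 0, 0, 0, 0, 0]
R5 ← R5 + R3: [0, 0, 0, 0, 0, 0, 0]
The echelon form has 3 nonzero rows, and every pivot lies in the first 6 columns, so rank(C) = rank([C|b]) = 3.
The system is consistent.
Free variables = (unknowns) − (rank) = 6 − 3 = 3.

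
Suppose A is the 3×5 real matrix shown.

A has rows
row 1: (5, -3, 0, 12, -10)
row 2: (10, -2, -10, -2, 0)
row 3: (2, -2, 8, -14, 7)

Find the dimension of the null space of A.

Row reduce to echelon form.
R2 ← R2 − (2)·R1: [0, 4, -10, -26, 20]
R3 ← R3 − (2/5)·R1: [0, -4/5, 8, -94/5, 11]
R3 ← R3 + (1/5)·R2: [0, 0, 6, -24, 15]
3 nonzero rows, so rank(A) = 3.
A has 5 columns; by rank–nullity, nullity = 5 − 3 = 2.

2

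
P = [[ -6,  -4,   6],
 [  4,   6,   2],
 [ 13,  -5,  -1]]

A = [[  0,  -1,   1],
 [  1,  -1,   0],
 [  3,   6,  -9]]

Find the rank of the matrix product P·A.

First compute PA:
[[ 14,  46, -60],
 [ 12,   2, -14],
 [ -8, -14,  22]]
Now row reduce the product.
R2 ← R2 − (6/7)·R1: [0, -262/7, 262/7]
R3 ← R3 + (4/7)·R1: [0, 86/7, -86/7]
R3 ← R3 + (43/131)·R2: [0, 0, 0]
2 nonzero rows, so rank(PA) = 2.

2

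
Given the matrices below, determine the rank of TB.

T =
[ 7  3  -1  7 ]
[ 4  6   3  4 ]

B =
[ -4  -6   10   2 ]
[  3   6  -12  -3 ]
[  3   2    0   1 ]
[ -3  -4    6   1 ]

First compute TB:
[[-43, -54,  76,  11],
 [ -1,   2,  -8,  -3]]
Now row reduce the product.
R2 ← R2 − (1/43)·R1: [0, 140/43, -420/43, -140/43]
2 nonzero rows, so rank(TB) = 2.

2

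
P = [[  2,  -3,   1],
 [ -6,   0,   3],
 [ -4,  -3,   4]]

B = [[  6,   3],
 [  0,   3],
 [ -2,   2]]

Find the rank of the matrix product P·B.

First compute PB:
[[ 10,  -1],
 [-42, -12],
 [-32, -13]]
Now row reduce the product.
R2 ← R2 + (21/5)·R1: [0, -81/5]
R3 ← R3 + (16/5)·R1: [0, -81/5]
R3 ← R3 − R2: [0, 0]
2 nonzero rows, so rank(PB) = 2.

2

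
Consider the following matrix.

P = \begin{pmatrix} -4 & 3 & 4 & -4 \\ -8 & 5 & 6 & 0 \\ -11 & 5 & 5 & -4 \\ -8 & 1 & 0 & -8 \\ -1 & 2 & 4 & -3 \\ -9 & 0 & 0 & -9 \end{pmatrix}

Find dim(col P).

Row reduce to echelon form.
R2 ← R2 − (2)·R1: [0, -1, -2, 8]
R3 ← R3 − (11/4)·R1: [0, -13/4, -6, 7]
R4 ← R4 − (2)·R1: [0, -5, -8, 0]
R5 ← R5 − (1/4)·R1: [0, 5/4, 3, -2]
R6 ← R6 − (9/4)·R1: [0, -27/4, -9, 0]
R3 ← R3 − (13/4)·R2: [0, 0, 1/2, -19]
R4 ← R4 − (5)·R2: [0, 0, 2, -40]
R5 ← R5 + (5/4)·R2: [0, 0, 1/2, 8]
R6 ← R6 − (27/4)·R2: [0, 0, 9/2, -54]
R4 ← R4 − (4)·R3: [0, 0, 0, 36]
R5 ← R5 − R3: [0, 0, 0, 27]
R6 ← R6 − (9)·R3: [0, 0, 0, 117]
R5 ← R5 − (3/4)·R4: [0, 0, 0, 0]
R6 ← R6 − (13/4)·R4: [0, 0, 0, 0]
Echelon form has 4 nonzero rows, so rank(P) = 4.
The column space has dimension equal to the rank: 4.

4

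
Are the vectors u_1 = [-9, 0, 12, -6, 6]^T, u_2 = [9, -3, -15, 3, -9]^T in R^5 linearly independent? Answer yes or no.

yes

Form the matrix with these vectors as rows and row reduce.
R2 ← R2 + R1: [0, -3, -3, -3, -3]
2 nonzero rows, so the 2 vectors span a space of dimension 2.
Since 2 = 2, the vectors are linearly independent.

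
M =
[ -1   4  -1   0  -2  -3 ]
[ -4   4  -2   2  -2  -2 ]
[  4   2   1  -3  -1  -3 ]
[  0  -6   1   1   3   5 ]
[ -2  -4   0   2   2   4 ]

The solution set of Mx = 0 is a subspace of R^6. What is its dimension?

Row reduce to echelon form.
R2 ← R2 − (4)·R1: [0, -12, 2, 2, 6, 10]
R3 ← R3 + (4)·R1: [0, 18, -3, -3, -9, -15]
R5 ← R5 − (2)·R1: [0, -12, 2, 2, 6, 10]
R3 ← R3 + (3/2)·R2: [0, 0, 0, 0, 0, 0]
R4 ← R4 − (1/2)·R2: [0, 0, 0, 0, 0, 0]
R5 ← R5 − R2: [0, 0, 0, 0, 0, 0]
2 nonzero rows, so rank(M) = 2.
M has 6 columns; by rank–nullity, nullity = 6 − 2 = 4.

4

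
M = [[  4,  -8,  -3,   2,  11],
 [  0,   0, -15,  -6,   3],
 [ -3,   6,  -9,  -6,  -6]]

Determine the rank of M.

2

Row reduce to echelon form.
R3 ← R3 + (3/4)·R1: [0, 0, -45/4, -9/2, 9/4]
R3 ← R3 − (3/4)·R2: [0, 0, 0, 0, 0]
Echelon form has 2 nonzero rows, so rank(M) = 2.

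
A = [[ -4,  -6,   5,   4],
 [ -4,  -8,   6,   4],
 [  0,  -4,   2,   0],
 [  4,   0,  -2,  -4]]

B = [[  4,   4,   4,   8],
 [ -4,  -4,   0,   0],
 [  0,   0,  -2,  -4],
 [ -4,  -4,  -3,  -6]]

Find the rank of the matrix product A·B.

2

First compute AB:
[[ -8,  -8, -38, -76],
 [  0,   0, -40, -80],
 [ 16,  16,  -4,  -8],
 [ 32,  32,  32,  64]]
Now row reduce the product.
R3 ← R3 + (2)·R1: [0, 0, -80, -160]
R4 ← R4 + (4)·R1: [0, 0, -120, -240]
R3 ← R3 − (2)·R2: [0, 0, 0, 0]
R4 ← R4 − (3)·R2: [0, 0, 0, 0]
2 nonzero rows, so rank(AB) = 2.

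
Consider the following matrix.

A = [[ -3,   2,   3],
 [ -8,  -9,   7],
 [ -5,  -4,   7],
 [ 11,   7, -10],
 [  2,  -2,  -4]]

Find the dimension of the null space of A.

Row reduce to echelon form.
R2 ← R2 − (8/3)·R1: [0, -43/3, -1]
R3 ← R3 − (5/3)·R1: [0, -22/3, 2]
R4 ← R4 + (11/3)·R1: [0, 43/3, 1]
R5 ← R5 + (2/3)·R1: [0, -2/3, -2]
R3 ← R3 − (22/43)·R2: [0, 0, 108/43]
R4 ← R4 + R2: [0, 0, 0]
R5 ← R5 − (2/43)·R2: [0, 0, -84/43]
R5 ← R5 + (7/9)·R3: [0, 0, 0]
3 nonzero rows, so rank(A) = 3.
A has 3 columns; by rank–nullity, nullity = 3 − 3 = 0.

0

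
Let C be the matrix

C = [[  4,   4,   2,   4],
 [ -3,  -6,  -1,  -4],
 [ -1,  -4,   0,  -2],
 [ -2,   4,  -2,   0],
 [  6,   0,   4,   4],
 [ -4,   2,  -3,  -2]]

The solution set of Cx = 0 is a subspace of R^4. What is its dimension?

2

Row reduce to echelon form.
R2 ← R2 + (3/4)·R1: [0, -3, 1/2, -1]
R3 ← R3 + (1/4)·R1: [0, -3, 1/2, -1]
R4 ← R4 + (1/2)·R1: [0, 6, -1, 2]
R5 ← R5 − (3/2)·R1: [0, -6, 1, -2]
R6 ← R6 + R1: [0, 6, -1, 2]
R3 ← R3 − R2: [0, 0, 0, 0]
R4 ← R4 + (2)·R2: [0, 0, 0, 0]
R5 ← R5 − (2)·R2: [0, 0, 0, 0]
R6 ← R6 + (2)·R2: [0, 0, 0, 0]
2 nonzero rows, so rank(C) = 2.
C has 4 columns; by rank–nullity, nullity = 4 − 2 = 2.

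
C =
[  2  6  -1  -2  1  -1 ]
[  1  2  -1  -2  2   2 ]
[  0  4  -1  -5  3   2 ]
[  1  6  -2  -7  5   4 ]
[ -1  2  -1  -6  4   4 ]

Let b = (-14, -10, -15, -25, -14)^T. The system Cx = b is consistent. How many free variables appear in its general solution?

3

Row reduce the augmented matrix [C | b].
R2 ← R2 − (1/2)·R1: [0, -1, -1/2, -1, 3/2, 5/2, -3]
R4 ← R4 − (1/2)·R1: [0, 3, -3/2, -6, 9/2, 9/2, -18]
R5 ← R5 + (1/2)·R1: [0, 5, -3/2, -7, 9/2, 7/2, -21]
R3 ← R3 + (4)·R2: [0, 0, -3, -9, 9, 12, -27]
R4 ← R4 + (3)·R2: [0, 0, -3, -9, 9, 12, -27]
R5 ← R5 + (5)·R2: [0, 0, -4, -12, 12, 16, -36]
R4 ← R4 − R3: [0, 0, 0, 0, 0, 0, 0]
R5 ← R5 − (4/3)·R3: [0, 0, 0, 0, 0, 0, 0]
The echelon form has 3 nonzero rows, and every pivot lies in the first 6 columns, so rank(C) = rank([C|b]) = 3.
The system is consistent.
Free variables = (unknowns) − (rank) = 6 − 3 = 3.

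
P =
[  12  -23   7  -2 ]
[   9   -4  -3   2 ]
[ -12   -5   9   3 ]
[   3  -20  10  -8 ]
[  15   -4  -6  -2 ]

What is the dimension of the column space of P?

4

Row reduce to echelon form.
R2 ← R2 − (3/4)·R1: [0, 53/4, -33/4, 7/2]
R3 ← R3 + R1: [0, -28, 16, 1]
R4 ← R4 − (1/4)·R1: [0, -57/4, 33/4, -15/2]
R5 ← R5 − (5/4)·R1: [0, 99/4, -59/4, 1/2]
R3 ← R3 + (112/53)·R2: [0, 0, -76/53, 445/53]
R4 ← R4 + (57/53)·R2: [0, 0, -33/53, -198/53]
R5 ← R5 − (99/53)·R2: [0, 0, 35/53, -320/53]
R4 ← R4 − (33/76)·R3: [0, 0, 0, -561/76]
R5 ← R5 + (35/76)·R3: [0, 0, 0, -165/76]
R5 ← R5 − (5/17)·R4: [0, 0, 0, 0]
Echelon form has 4 nonzero rows, so rank(P) = 4.
The column space has dimension equal to the rank: 4.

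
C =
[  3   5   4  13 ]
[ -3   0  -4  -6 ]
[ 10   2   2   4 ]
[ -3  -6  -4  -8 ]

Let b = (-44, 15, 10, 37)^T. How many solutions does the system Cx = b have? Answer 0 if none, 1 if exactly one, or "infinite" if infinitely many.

1

Row reduce the augmented matrix [C | b].
R2 ← R2 + R1: [0, 5, 0, 7, -29]
R3 ← R3 − (10/3)·R1: [0, -44/3, -34/3, -118/3, 470/3]
R4 ← R4 + R1: [0, -1, 0, 5, -7]
R3 ← R3 + (44/15)·R2: [0, 0, -34/3, -94/5, 358/5]
R4 ← R4 + (1/5)·R2: [0, 0, 0, 32/5, -64/5]
The echelon form has 4 nonzero rows, and every pivot lies in the first 4 columns, so rank(C) = rank([C|b]) = 4.
The system is consistent.
rank = 4 = number of unknowns, so the solution is unique.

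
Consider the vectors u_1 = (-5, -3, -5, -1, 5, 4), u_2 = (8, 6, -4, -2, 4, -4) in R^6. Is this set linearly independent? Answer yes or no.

yes

Form the matrix with these vectors as rows and row reduce.
R2 ← R2 + (8/5)·R1: [0, 6/5, -12, -18/5, 12, 12/5]
2 nonzero rows, so the 2 vectors span a space of dimension 2.
Since 2 = 2, the vectors are linearly independent.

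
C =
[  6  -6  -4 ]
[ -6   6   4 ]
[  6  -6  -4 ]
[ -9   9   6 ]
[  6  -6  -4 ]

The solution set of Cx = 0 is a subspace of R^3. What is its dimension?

Row reduce to echelon form.
R2 ← R2 + R1: [0, 0, 0]
R3 ← R3 − R1: [0, 0, 0]
R4 ← R4 + (3/2)·R1: [0, 0, 0]
R5 ← R5 − R1: [0, 0, 0]
1 nonzero row, so rank(C) = 1.
C has 3 columns; by rank–nullity, nullity = 3 − 1 = 2.

2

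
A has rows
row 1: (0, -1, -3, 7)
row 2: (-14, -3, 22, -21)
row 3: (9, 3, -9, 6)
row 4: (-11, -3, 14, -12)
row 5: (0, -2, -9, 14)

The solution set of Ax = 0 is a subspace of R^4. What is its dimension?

Row reduce to echelon form.
Swap R1 ↔ R2
R3 ← R3 + (9/14)·R1: [0, 15/14, 36/7, -15/2]
R4 ← R4 − (11/14)·R1: [0, -9/14, -23/7, 9/2]
R3 ← R3 + (15/14)·R2: [0, 0, 27/14, 0]
R4 ← R4 − (9/14)·R2: [0, 0, -19/14, 0]
R5 ← R5 − (2)·R2: [0, 0, -3, 0]
R4 ← R4 + (19/27)·R3: [0, 0, 0, 0]
R5 ← R5 + (14/9)·R3: [0, 0, 0, 0]
3 nonzero rows, so rank(A) = 3.
A has 4 columns; by rank–nullity, nullity = 4 − 3 = 1.

1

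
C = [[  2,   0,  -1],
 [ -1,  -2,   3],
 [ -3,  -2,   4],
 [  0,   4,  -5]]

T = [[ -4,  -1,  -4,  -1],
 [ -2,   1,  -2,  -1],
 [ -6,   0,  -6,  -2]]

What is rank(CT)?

First compute CT:
[[ -2,  -2,  -2,   0],
 [-10,  -1, -10,  -3],
 [ -8,   1,  -8,  -3],
 [ 22,   4,  22,   6]]
Now row reduce the product.
R2 ← R2 − (5)·R1: [0, 9, 0, -3]
R3 ← R3 − (4)·R1: [0, 9, 0, -3]
R4 ← R4 + (11)·R1: [0, -18, 0, 6]
R3 ← R3 − R2: [0, 0, 0, 0]
R4 ← R4 + (2)·R2: [0, 0, 0, 0]
2 nonzero rows, so rank(CT) = 2.

2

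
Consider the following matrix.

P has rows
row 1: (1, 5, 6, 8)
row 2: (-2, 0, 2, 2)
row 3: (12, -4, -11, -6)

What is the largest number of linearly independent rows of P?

3

Row reduce to echelon form.
R2 ← R2 + (2)·R1: [0, 10, 14, 18]
R3 ← R3 − (12)·R1: [0, -64, -83, -102]
R3 ← R3 + (32/5)·R2: [0, 0, 33/5, 66/5]
Echelon form has 3 nonzero rows, so rank(P) = 3.
The rank gives the maximum number of linearly independent rows: 3.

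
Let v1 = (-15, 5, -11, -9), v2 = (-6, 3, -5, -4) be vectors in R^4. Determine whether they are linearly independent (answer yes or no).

Form the matrix with these vectors as rows and row reduce.
R2 ← R2 − (2/5)·R1: [0, 1, -3/5, -2/5]
2 nonzero rows, so the 2 vectors span a space of dimension 2.
Since 2 = 2, the vectors are linearly independent.

yes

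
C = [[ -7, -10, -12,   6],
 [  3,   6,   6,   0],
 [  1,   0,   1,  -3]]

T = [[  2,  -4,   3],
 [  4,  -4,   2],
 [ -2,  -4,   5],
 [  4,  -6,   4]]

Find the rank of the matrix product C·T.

First compute CT:
[[ -6,  80, -77],
 [ 18, -60,  51],
 [-12,  10,  -4]]
Now row reduce the product.
R2 ← R2 + (3)·R1: [0, 180, -180]
R3 ← R3 − (2)·R1: [0, -150, 150]
R3 ← R3 + (5/6)·R2: [0, 0, 0]
2 nonzero rows, so rank(CT) = 2.

2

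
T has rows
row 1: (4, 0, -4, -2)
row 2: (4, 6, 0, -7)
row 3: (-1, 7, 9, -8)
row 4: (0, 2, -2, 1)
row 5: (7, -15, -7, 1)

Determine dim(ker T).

Row reduce to echelon form.
R2 ← R2 − R1: [0, 6, 4, -5]
R3 ← R3 + (1/4)·R1: [0, 7, 8, -17/2]
R5 ← R5 − (7/4)·R1: [0, -15, 0, 9/2]
R3 ← R3 − (7/6)·R2: [0, 0, 10/3, -8/3]
R4 ← R4 − (1/3)·R2: [0, 0, -10/3, 8/3]
R5 ← R5 + (5/2)·R2: [0, 0, 10, -8]
R4 ← R4 + R3: [0, 0, 0, 0]
R5 ← R5 − (3)·R3: [0, 0, 0, 0]
3 nonzero rows, so rank(T) = 3.
T has 4 columns; by rank–nullity, nullity = 4 − 3 = 1.

1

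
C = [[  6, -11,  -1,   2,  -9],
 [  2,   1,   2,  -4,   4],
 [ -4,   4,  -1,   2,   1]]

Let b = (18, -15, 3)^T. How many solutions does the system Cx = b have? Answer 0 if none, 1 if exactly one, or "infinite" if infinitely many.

Row reduce the augmented matrix [C | b].
R2 ← R2 − (1/3)·R1: [0, 14/3, 7/3, -14/3, 7, -21]
R3 ← R3 + (2/3)·R1: [0, -10/3, -5/3, 10/3, -5, 15]
R3 ← R3 + (5/7)·R2: [0, 0, 0, 0, 0, 0]
The echelon form has 2 nonzero rows, and every pivot lies in the first 5 columns, so rank(C) = rank([C|b]) = 2.
The system is consistent.
rank = 2 < 5 unknowns, so there are infinitely many solutions.

infinite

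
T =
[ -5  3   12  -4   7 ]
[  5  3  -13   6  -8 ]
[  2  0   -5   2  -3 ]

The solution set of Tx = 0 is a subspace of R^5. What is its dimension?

Row reduce to echelon form.
R2 ← R2 + R1: [0, 6, -1, 2, -1]
R3 ← R3 + (2/5)·R1: [0, 6/5, -1/5, 2/5, -1/5]
R3 ← R3 − (1/5)·R2: [0, 0, 0, 0, 0]
2 nonzero rows, so rank(T) = 2.
T has 5 columns; by rank–nullity, nullity = 5 − 2 = 3.

3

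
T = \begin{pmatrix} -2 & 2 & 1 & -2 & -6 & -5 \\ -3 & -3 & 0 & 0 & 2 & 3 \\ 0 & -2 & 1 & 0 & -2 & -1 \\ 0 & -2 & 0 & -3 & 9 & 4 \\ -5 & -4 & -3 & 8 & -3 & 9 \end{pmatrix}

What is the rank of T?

5

Row reduce to echelon form.
R2 ← R2 − (3/2)·R1: [0, -6, -3/2, 3, 11, 21/2]
R5 ← R5 − (5/2)·R1: [0, -9, -11/2, 13, 12, 43/2]
R3 ← R3 − (1/3)·R2: [0, 0, 3/2, -1, -17/3, -9/2]
R4 ← R4 − (1/3)·R2: [0, 0, 1/2, -4, 16/3, 1/2]
R5 ← R5 − (3/2)·R2: [0, 0, -13/4, 17/2, -9/2, 23/4]
R4 ← R4 − (1/3)·R3: [0, 0, 0, -11/3, 65/9, 2]
R5 ← R5 + (13/6)·R3: [0, 0, 0, 19/3, -151/9, -4]
R5 ← R5 + (19/11)·R4: [0, 0, 0, 0, -142/33, -6/11]
Echelon form has 5 nonzero rows, so rank(T) = 5.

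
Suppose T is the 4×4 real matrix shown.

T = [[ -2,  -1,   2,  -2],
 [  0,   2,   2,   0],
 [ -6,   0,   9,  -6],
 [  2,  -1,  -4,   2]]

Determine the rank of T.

Row reduce to echelon form.
R3 ← R3 − (3)·R1: [0, 3, 3, 0]
R4 ← R4 + R1: [0, -2, -2, 0]
R3 ← R3 − (3/2)·R2: [0, 0, 0, 0]
R4 ← R4 + R2: [0, 0, 0, 0]
Echelon form has 2 nonzero rows, so rank(T) = 2.

2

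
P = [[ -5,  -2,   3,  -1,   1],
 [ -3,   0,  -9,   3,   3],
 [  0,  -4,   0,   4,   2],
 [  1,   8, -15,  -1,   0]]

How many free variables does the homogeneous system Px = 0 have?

Row reduce to echelon form.
R2 ← R2 − (3/5)·R1: [0, 6/5, -54/5, 18/5, 12/5]
R4 ← R4 + (1/5)·R1: [0, 38/5, -72/5, -6/5, 1/5]
R3 ← R3 + (10/3)·R2: [0, 0, -36, 16, 10]
R4 ← R4 − (19/3)·R2: [0, 0, 54, -24, -15]
R4 ← R4 + (3/2)·R3: [0, 0, 0, 0, 0]
3 nonzero rows, so rank(P) = 3.
P has 5 columns; by rank–nullity, nullity = 5 − 3 = 2.

2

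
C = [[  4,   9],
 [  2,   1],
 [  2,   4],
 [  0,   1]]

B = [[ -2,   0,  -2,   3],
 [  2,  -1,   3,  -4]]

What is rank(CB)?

2

First compute CB:
[[ 10,  -9,  19, -24],
 [ -2,  -1,  -1,   2],
 [  4,  -4,   8, -10],
 [  2,  -1,   3,  -4]]
Now row reduce the product.
R2 ← R2 + (1/5)·R1: [0, -14/5, 14/5, -14/5]
R3 ← R3 − (2/5)·R1: [0, -2/5, 2/5, -2/5]
R4 ← R4 − (1/5)·R1: [0, 4/5, -4/5, 4/5]
R3 ← R3 − (1/7)·R2: [0, 0, 0, 0]
R4 ← R4 + (2/7)·R2: [0, 0, 0, 0]
2 nonzero rows, so rank(CB) = 2.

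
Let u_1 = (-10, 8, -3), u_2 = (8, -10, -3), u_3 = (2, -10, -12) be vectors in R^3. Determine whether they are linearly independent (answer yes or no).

no

Form the matrix with these vectors as rows and row reduce.
R2 ← R2 + (4/5)·R1: [0, -18/5, -27/5]
R3 ← R3 + (1/5)·R1: [0, -42/5, -63/5]
R3 ← R3 − (7/3)·R2: [0, 0, 0]
2 nonzero rows, so the 3 vectors span a space of dimension 2.
Since 2 < 3, the vectors are linearly dependent.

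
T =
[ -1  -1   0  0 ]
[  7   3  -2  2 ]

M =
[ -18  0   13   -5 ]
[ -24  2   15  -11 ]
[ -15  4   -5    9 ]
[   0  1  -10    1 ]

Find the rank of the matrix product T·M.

First compute TM:
[[ 42,  -2, -28,  16],
 [-168,   0, 126, -84]]
Now row reduce the product.
R2 ← R2 + (4)·R1: [0, -8, 14, -20]
2 nonzero rows, so rank(TM) = 2.

2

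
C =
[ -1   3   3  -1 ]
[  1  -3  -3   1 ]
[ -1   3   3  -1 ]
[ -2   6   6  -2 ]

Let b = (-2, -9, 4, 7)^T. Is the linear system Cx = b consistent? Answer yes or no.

no

Row reduce the augmented matrix [C | b].
R2 ← R2 + R1: [0, 0, 0, 0, -11]
R3 ← R3 − R1: [0, 0, 0, 0, 6]
R4 ← R4 − (2)·R1: [0, 0, 0, 0, 11]
R3 ← R3 + (6/11)·R2: [0, 0, 0, 0, 0]
R4 ← R4 + R2: [0, 0, 0, 0, 0]
The echelon form has 2 nonzero rows; the last pivot sits in the augmented column, so rank(C) = 1 but rank([C|b]) = 2.
Since the ranks differ, the system is inconsistent.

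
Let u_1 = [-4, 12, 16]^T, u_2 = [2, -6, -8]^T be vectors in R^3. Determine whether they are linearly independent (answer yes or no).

Form the matrix with these vectors as rows and row reduce.
R2 ← R2 + (1/2)·R1: [0, 0, 0]
1 nonzero row, so the 2 vectors span a space of dimension 1.
Since 1 < 2, the vectors are linearly dependent.

no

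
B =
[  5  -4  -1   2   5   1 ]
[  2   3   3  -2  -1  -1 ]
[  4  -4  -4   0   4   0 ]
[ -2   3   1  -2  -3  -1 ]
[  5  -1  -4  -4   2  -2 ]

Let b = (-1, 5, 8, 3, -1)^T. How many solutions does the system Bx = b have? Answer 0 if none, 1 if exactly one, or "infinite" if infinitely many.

0

Row reduce the augmented matrix [B | b].
R2 ← R2 − (2/5)·R1: [0, 23/5, 17/5, -14/5, -3, -7/5, 27/5]
R3 ← R3 − (4/5)·R1: [0, -4/5, -16/5, -8/5, 0, -4/5, 44/5]
R4 ← R4 + (2/5)·R1: [0, 7/5, 3/5, -6/5, -1, -3/5, 13/5]
R5 ← R5 − R1: [0, 3, -3, -6, -3, -3, 0]
R3 ← R3 + (4/23)·R2: [0, 0, -60/23, -48/23, -12/23, -24/23, 224/23]
R4 ← R4 − (7/23)·R2: [0, 0, -10/23, -8/23, -2/23, -4/23, 22/23]
R5 ← R5 − (15/23)·R2: [0, 0, -120/23, -96/23, -24/23, -48/23, -81/23]
R4 ← R4 − (1/6)·R3: [0, 0, 0, 0, 0, 0, -2/3]
R5 ← R5 − (2)·R3: [0, 0, 0, 0, 0, 0, -23]
R5 ← R5 − (69/2)·R4: [0, 0, 0, 0, 0, 0, 0]
The echelon form has 4 nonzero rows; the last pivot sits in the augmented column, so rank(B) = 3 but rank([B|b]) = 4.
Since the ranks differ, the system is inconsistent.
It has no solutions.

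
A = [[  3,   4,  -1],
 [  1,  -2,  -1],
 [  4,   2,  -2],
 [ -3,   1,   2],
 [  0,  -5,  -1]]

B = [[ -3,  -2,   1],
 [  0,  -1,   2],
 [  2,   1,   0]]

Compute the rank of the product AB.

First compute AB:
[[-11, -11,  11],
 [ -5,  -1,  -3],
 [-16, -12,   8],
 [ 13,   7,  -1],
 [ -2,   4, -10]]
Now row reduce the product.
R2 ← R2 − (5/11)·R1: [0, 4, -8]
R3 ← R3 − (16/11)·R1: [0, 4, -8]
R4 ← R4 + (13/11)·R1: [0, -6, 12]
R5 ← R5 − (2/11)·R1: [0, 6, -12]
R3 ← R3 − R2: [0, 0, 0]
R4 ← R4 + (3/2)·R2: [0, 0, 0]
R5 ← R5 − (3/2)·R2: [0, 0, 0]
2 nonzero rows, so rank(AB) = 2.

2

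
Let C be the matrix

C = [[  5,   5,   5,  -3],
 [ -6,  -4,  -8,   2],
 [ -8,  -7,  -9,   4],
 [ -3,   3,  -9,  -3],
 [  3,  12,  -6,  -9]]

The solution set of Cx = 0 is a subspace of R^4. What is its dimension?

Row reduce to echelon form.
R2 ← R2 + (6/5)·R1: [0, 2, -2, -8/5]
R3 ← R3 + (8/5)·R1: [0, 1, -1, -4/5]
R4 ← R4 + (3/5)·R1: [0, 6, -6, -24/5]
R5 ← R5 − (3/5)·R1: [0, 9, -9, -36/5]
R3 ← R3 − (1/2)·R2: [0, 0, 0, 0]
R4 ← R4 − (3)·R2: [0, 0, 0, 0]
R5 ← R5 − (9/2)·R2: [0, 0, 0, 0]
2 nonzero rows, so rank(C) = 2.
C has 4 columns; by rank–nullity, nullity = 4 − 2 = 2.

2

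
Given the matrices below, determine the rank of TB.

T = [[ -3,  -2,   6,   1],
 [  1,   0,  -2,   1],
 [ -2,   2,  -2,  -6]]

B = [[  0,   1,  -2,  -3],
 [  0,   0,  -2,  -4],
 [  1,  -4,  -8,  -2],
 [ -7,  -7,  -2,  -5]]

First compute TB:
[[ -1, -34, -40,   0],
 [ -9,   2,  12,  -4],
 [ 40,  48,  28,  32]]
Now row reduce the product.
R2 ← R2 − (9)·R1: [0, 308, 372, -4]
R3 ← R3 + (40)·R1: [0, -1312, -1572, 32]
R3 ← R3 + (328/77)·R2: [0, 0, 972/77, 1152/77]
3 nonzero rows, so rank(TB) = 3.

3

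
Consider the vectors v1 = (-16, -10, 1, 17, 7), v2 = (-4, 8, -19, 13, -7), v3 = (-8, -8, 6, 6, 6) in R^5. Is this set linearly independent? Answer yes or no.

no

Form the matrix with these vectors as rows and row reduce.
R2 ← R2 − (1/4)·R1: [0, 21/2, -77/4, 35/4, -35/4]
R3 ← R3 − (1/2)·R1: [0, -3, 11/2, -5/2, 5/2]
R3 ← R3 + (2/7)·R2: [0, 0, 0, 0, 0]
2 nonzero rows, so the 3 vectors span a space of dimension 2.
Since 2 < 3, the vectors are linearly dependent.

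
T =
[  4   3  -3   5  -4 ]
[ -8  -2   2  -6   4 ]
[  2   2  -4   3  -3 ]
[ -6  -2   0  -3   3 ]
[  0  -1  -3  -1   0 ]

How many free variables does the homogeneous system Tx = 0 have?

Row reduce to echelon form.
R2 ← R2 + (2)·R1: [0, 4, -4, 4, -4]
R3 ← R3 − (1/2)·R1: [0, 1/2, -5/2, 1/2, -1]
R4 ← R4 + (3/2)·R1: [0, 5/2, -9/2, 9/2, -3]
R3 ← R3 − (1/8)·R2: [0, 0, -2, 0, -1/2]
R4 ← R4 − (5/8)·R2: [0, 0, -2, 2, -1/2]
R5 ← R5 + (1/4)·R2: [0, 0, -4, 0, -1]
R4 ← R4 − R3: [0, 0, 0, 2, 0]
R5 ← R5 − (2)·R3: [0, 0, 0, 0, 0]
4 nonzero rows, so rank(T) = 4.
T has 5 columns; by rank–nullity, nullity = 5 − 4 = 1.

1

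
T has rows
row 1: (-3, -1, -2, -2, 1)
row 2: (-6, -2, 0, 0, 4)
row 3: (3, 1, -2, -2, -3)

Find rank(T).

2

Row reduce to echelon form.
R2 ← R2 − (2)·R1: [0, 0, 4, 4, 2]
R3 ← R3 + R1: [0, 0, -4, -4, -2]
R3 ← R3 + R2: [0, 0, 0, 0, 0]
Echelon form has 2 nonzero rows, so rank(T) = 2.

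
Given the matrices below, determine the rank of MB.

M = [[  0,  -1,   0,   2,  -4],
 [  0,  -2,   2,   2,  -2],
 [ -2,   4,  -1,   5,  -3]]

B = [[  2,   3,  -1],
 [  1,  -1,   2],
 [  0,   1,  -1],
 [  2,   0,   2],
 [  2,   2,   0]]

2

First compute MB:
[[ -5,  -7,   2],
 [ -2,   0,  -2],
 [  4, -17,  21]]
Now row reduce the product.
R2 ← R2 − (2/5)·R1: [0, 14/5, -14/5]
R3 ← R3 + (4/5)·R1: [0, -113/5, 113/5]
R3 ← R3 + (113/14)·R2: [0, 0, 0]
2 nonzero rows, so rank(MB) = 2.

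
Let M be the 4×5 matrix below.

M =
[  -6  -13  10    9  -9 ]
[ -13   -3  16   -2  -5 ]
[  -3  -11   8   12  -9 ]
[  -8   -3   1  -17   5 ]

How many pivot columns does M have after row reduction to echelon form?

Row reduce to echelon form.
R2 ← R2 − (13/6)·R1: [0, 151/6, -17/3, -43/2, 29/2]
R3 ← R3 − (1/2)·R1: [0, -9/2, 3, 15/2, -9/2]
R4 ← R4 − (4/3)·R1: [0, 43/3, -37/3, -29, 17]
R3 ← R3 + (27/151)·R2: [0, 0, 300/151, 552/151, -288/151]
R4 ← R4 − (86/151)·R2: [0, 0, -1375/151, -2530/151, 1320/151]
R4 ← R4 + (55/12)·R3: [0, 0, 0, 0, 0]
Echelon form has 3 nonzero rows, so rank(M) = 3.
Each nonzero row contributes one pivot column: 3 pivot columns.

3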